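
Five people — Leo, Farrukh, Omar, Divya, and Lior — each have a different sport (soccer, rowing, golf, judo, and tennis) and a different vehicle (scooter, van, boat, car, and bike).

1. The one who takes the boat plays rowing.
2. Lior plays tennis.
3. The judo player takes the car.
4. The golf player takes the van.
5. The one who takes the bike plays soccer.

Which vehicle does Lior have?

With clues 1–2, boat is impossible for Lior's vehicle.
With clues 1–3, car is impossible for Lior's vehicle.
With clues 1–4, van is impossible for Lior's vehicle.
With clues 1–5, bike is impossible for Lior's vehicle.
That leaves scooter.

scooter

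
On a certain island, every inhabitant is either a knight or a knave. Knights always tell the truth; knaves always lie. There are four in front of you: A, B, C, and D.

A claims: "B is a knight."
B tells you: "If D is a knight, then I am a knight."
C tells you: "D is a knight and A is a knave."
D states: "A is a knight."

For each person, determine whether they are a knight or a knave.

A: knight, B: knight, C: knave, D: knight

Consider A. Suppose A is a knave.
Then no assignment of the remaining roles makes every statement match its speaker's type — contradiction.
So A is a knight.
With that fixed, C's statement is false, so C is a knave.
With that fixed, D's statement is true, so D is a knight.
Consider B. Suppose B is a knave.
Then A's statement comes out false, contradicting A being a knight.
So B is a knight.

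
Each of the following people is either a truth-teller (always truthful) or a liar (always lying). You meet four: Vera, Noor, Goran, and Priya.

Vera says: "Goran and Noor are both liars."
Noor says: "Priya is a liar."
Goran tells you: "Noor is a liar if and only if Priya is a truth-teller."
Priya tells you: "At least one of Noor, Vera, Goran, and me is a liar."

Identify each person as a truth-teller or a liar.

Consider Vera. Suppose Vera is a truth-teller.
Then no assignment of the remaining roles makes every statement match its speaker's type — contradiction.
So Vera is a liar.
With that fixed, Priya's statement is true, so Priya is a truth-teller.
With that fixed, Noor's statement is false, so Noor is a liar.
With that fixed, Goran's statement is true, so Goran is a truth-teller.

Vera: liar, Noor: liar, Goran: truth-teller, Priya: truth-teller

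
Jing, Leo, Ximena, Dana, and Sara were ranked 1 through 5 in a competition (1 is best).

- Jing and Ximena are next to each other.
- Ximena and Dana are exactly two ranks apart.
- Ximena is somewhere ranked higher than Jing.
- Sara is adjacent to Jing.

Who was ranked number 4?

Jing

With clues 1–4, Dana, Leo, Sara, and Ximena are ruled out for rank 4.
So rank 4 is Jing.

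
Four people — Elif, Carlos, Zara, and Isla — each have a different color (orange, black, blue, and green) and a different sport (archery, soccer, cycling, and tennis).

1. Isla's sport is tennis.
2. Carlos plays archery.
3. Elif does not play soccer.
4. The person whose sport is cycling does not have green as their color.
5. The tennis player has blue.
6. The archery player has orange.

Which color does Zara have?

green

With clues 1–5, blue is impossible for Zara's color.
With clues 1–6, black and orange are impossible for Zara's color.
That leaves green.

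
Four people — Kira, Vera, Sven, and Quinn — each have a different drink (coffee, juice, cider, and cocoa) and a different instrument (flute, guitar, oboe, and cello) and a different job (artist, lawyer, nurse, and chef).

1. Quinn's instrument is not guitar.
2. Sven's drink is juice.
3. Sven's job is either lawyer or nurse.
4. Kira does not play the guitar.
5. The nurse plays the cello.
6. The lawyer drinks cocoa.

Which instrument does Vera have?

guitar

With clues 1–6, cello, flute, and oboe are impossible for Vera's instrument.
That leaves guitar.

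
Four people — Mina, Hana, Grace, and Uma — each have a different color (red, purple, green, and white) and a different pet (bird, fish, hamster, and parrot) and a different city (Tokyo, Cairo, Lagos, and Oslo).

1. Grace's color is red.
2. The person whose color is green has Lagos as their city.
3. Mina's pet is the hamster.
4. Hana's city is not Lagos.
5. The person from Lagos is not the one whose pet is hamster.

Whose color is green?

Uma

Clue 1 rules out Grace for the one with color green.
With clues 1–4, Hana is impossible for the one with color green.
With clues 1–5, Mina is impossible for the one with color green.
That leaves Uma.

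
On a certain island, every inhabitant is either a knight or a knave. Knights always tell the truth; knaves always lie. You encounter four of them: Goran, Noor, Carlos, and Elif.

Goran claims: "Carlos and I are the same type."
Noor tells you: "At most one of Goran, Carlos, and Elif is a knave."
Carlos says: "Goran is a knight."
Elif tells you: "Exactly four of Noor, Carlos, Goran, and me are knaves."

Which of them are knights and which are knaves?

Goran: knight, Noor: knight, Carlos: knight, Elif: knave

Consider Goran. Suppose Goran is a knave.
Then no assignment of the remaining roles makes every statement match its speaker's type — contradiction.
So Goran is a knight.
With that fixed, Carlos's statement is true, so Carlos is a knight.
With that fixed, Elif's statement is false, so Elif is a knave.
With that fixed, Noor's statement is true, so Noor is a knight.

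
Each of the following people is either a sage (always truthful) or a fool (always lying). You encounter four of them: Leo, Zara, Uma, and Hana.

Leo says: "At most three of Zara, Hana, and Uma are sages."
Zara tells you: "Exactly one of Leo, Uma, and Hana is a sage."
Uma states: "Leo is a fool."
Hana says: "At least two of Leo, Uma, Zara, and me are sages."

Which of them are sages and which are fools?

Leo: sage, Zara: fool, Uma: fool, Hana: sage

Regardless of anyone's role, Leo's statement is true, so Leo is a sage.
With that fixed, Uma's statement is false, so Uma is a fool.
Consider Zara. Suppose Zara is a sage.
Then no assignment of the remaining roles makes every statement match its speaker's type — contradiction.
So Zara is a fool.
Consider Hana. Suppose Hana is a fool.
Then Zara's statement comes out true, contradicting Zara being a fool.
So Hana is a sage.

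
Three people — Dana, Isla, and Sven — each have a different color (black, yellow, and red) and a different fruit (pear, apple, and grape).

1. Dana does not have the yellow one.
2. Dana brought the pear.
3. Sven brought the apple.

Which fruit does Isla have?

With clues 1–2, pear is impossible for Isla's fruit.
With clues 1–3, apple is impossible for Isla's fruit.
That leaves grape.

grape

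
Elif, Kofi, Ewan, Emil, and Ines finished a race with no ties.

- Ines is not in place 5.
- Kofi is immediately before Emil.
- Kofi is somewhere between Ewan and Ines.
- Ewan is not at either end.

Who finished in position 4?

Ewan

With clues 1–3, Kofi is ruled out for place 4.
With clues 1–4, Elif, Emil, and Ines are ruled out for place 4.
So place 4 is Ewan.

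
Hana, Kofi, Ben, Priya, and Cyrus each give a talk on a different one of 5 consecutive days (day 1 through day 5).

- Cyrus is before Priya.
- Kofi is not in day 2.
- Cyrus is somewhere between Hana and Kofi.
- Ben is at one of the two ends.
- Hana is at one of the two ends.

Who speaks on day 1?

With clue 1, Priya is ruled out for day 1.
With clues 1–3, Cyrus is ruled out for day 1.
With clues 1–5, Ben and Kofi are ruled out for day 1.
So day 1 is Hana.

Hana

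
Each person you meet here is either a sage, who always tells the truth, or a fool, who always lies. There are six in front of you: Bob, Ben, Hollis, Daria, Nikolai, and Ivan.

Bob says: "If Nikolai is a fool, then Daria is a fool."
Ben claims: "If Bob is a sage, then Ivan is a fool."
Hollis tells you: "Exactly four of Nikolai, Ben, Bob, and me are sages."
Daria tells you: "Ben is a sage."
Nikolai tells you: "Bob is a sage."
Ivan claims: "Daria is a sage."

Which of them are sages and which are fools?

Consider Bob. Suppose Bob is a sage.
Then no assignment of the remaining roles makes every statement match its speaker's type — contradiction.
So Bob is a fool.
With that fixed, Ben's statement is true, so Ben is a sage.
With that fixed, Hollis's statement is false, so Hollis is a fool.
With that fixed, Daria's statement is true, so Daria is a sage.
With that fixed, Nikolai's statement is false, so Nikolai is a fool.
With that fixed, Ivan's statement is true, so Ivan is a sage.

Bob: fool, Ben: sage, Hollis: fool, Daria: sage, Nikolai: fool, Ivan: sage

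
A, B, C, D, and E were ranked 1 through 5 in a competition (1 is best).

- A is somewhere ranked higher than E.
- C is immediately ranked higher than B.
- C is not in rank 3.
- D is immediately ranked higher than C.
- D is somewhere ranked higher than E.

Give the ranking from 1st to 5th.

From clue 1: A is in {1,2,3,4}.
From clues 1–3: B is in {2,3,5}.
From clues 1–4: A is in {1,4}.
From clues 1–5: D → rank 1, C → rank 2, B → rank 3, A → rank 4, E → rank 5.

D, C, B, A, E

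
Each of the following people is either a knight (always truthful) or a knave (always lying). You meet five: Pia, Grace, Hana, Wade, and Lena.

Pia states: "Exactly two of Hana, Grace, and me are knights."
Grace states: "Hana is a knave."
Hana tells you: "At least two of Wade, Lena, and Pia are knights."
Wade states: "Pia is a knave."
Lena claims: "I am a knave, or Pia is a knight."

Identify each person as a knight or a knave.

Consider Pia. Suppose Pia is a knave.
Then whichever role Lena has, Lena's statement has the wrong truth value — contradiction.
So Pia is a knight.
With that fixed, Wade's statement is false, so Wade is a knave.
With that fixed, Lena's statement is true, so Lena is a knight.
With that fixed, Hana's statement is true, so Hana is a knight.
With that fixed, Grace's statement is false, so Grace is a knave.

Pia: knight, Grace: knave, Hana: knight, Wade: knave, Lena: knight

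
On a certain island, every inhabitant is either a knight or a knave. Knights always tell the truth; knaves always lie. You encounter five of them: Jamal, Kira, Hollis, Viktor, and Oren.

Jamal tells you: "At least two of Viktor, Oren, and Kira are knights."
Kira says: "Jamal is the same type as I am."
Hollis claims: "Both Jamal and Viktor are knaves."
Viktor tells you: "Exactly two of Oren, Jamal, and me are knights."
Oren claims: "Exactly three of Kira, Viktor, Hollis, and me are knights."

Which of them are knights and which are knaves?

Consider Jamal. Suppose Jamal is a knave.
Then whichever role Kira has, Kira's statement has the wrong truth value — contradiction.
So Jamal is a knight.
With that fixed, Hollis's statement is false, so Hollis is a knave.
Consider Kira. Suppose Kira is a knave.
Then no assignment of the remaining roles makes every statement match its speaker's type — contradiction.
So Kira is a knight.
Consider Viktor. Suppose Viktor is a knave.
Then no assignment of the remaining roles makes every statement match its speaker's type — contradiction.
So Viktor is a knight.
Consider Oren. Suppose Oren is a knight.
Then Viktor's statement comes out false, contradicting Viktor being a knight.
So Oren is a knave.

Jamal: knight, Kira: knight, Hollis: knave, Viktor: knight, Oren: knave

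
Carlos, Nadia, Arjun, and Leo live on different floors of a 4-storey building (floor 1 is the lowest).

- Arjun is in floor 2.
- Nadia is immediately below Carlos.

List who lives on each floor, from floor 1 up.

Leo, Arjun, Nadia, Carlos

From clue 1: Arjun → floor 2.
From clues 1–2: Leo → floor 1, Nadia → floor 3, Carlos → floor 4.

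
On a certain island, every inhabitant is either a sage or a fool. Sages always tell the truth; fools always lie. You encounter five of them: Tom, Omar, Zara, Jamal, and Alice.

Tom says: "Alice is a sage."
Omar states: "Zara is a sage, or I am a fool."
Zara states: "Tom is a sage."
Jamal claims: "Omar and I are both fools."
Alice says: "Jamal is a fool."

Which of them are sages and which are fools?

Tom: sage, Omar: sage, Zara: sage, Jamal: fool, Alice: sage

Consider Tom. Suppose Tom is a fool.
Then no assignment of the remaining roles makes every statement match its speaker's type — contradiction.
So Tom is a sage.
With that fixed, Zara's statement is true, so Zara is a sage.
With that fixed, Omar's statement is true, so Omar is a sage.
With that fixed, Jamal's statement is false, so Jamal is a fool.
With that fixed, Alice's statement is true, so Alice is a sage.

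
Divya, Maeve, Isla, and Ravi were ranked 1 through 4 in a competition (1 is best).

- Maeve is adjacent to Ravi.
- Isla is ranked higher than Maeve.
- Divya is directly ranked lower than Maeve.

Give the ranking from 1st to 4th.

From clues 1–2: Isla is in {1,2}.
From clues 1–3: Isla → rank 1, Ravi → rank 2, Maeve → rank 3, Divya → rank 4.

Isla, Ravi, Maeve, Divya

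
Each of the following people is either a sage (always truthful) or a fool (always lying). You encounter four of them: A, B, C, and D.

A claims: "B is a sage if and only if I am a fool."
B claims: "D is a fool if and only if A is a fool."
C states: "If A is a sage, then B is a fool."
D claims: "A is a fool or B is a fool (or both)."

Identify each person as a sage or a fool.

A: fool, B: fool, C: sage, D: sage

Consider A. Suppose A is a sage.
Then no assignment of the remaining roles makes every statement match its speaker's type — contradiction.
So A is a fool.
With that fixed, C's statement is true, so C is a sage.
With that fixed, D's statement is true, so D is a sage.
With that fixed, B's statement is false, so B is a fool.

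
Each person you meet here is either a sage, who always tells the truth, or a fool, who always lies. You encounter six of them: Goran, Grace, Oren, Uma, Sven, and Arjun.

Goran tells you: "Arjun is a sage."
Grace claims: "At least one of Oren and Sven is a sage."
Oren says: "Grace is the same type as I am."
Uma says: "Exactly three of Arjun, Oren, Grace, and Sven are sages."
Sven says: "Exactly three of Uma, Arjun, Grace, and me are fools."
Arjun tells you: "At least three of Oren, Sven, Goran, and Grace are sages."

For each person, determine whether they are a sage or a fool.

Goran: sage, Grace: sage, Oren: sage, Uma: sage, Sven: fool, Arjun: sage

Consider Goran. Suppose Goran is a fool.
Then no assignment of the remaining roles makes every statement match its speaker's type — contradiction.
So Goran is a sage.
Consider Grace. Suppose Grace is a fool.
Then whichever role Oren has, Oren's statement has the wrong truth value — contradiction.
So Grace is a sage.
Consider Oren. Suppose Oren is a fool.
Then no assignment of the remaining roles makes every statement match its speaker's type — contradiction.
So Oren is a sage.
With that fixed, Arjun's statement is true, so Arjun is a sage.
With that fixed, Sven's statement is false, so Sven is a fool.
With that fixed, Uma's statement is true, so Uma is a sage.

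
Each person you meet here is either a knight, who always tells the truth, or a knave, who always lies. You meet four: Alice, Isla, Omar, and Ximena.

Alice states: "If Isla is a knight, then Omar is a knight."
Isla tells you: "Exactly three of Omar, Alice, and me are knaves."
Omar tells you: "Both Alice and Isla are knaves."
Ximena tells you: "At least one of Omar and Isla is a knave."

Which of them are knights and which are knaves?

Alice: knight, Isla: knave, Omar: knave, Ximena: knight

Consider Alice. Suppose Alice is a knave.
Then no assignment of the remaining roles makes every statement match its speaker's type — contradiction.
So Alice is a knight.
With that fixed, Isla's statement is false, so Isla is a knave.
With that fixed, Omar's statement is false, so Omar is a knave.
With that fixed, Ximena's statement is true, so Ximena is a knight.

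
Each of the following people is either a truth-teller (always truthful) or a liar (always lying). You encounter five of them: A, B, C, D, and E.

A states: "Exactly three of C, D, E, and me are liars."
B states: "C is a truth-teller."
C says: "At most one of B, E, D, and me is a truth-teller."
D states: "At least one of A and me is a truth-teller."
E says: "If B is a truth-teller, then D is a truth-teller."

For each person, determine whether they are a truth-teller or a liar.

Consider A. Suppose A is a truth-teller.
Then no assignment of the remaining roles makes every statement match its speaker's type — contradiction.
So A is a liar.
Consider B. Suppose B is a truth-teller.
Then no assignment of the remaining roles makes every statement match its speaker's type — contradiction.
So B is a liar.
With that fixed, E's statement is true, so E is a truth-teller.
Consider C. Suppose C is a truth-teller.
Then B's statement comes out true, contradicting B being a liar.
So C is a liar.
Consider D. Suppose D is a liar.
Then A's statement comes out true, contradicting A being a liar.
So D is a truth-teller.

A: liar, B: liar, C: liar, D: truth-teller, E: truth-teller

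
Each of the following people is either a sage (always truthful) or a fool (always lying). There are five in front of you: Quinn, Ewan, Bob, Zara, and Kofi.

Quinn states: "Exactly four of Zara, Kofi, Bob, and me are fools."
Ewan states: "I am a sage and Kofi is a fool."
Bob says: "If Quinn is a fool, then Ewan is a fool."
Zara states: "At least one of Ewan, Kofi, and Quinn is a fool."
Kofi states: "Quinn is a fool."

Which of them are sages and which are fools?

Quinn: fool, Ewan: fool, Bob: sage, Zara: sage, Kofi: sage

Consider Quinn. Suppose Quinn is a sage.
Then Quinn's own statement would have to be true, but it can't be — contradiction.
So Quinn is a fool.
With that fixed, Zara's statement is true, so Zara is a sage.
With that fixed, Kofi's statement is true, so Kofi is a sage.
With that fixed, Ewan's statement is false, so Ewan is a fool.
With that fixed, Bob's statement is true, so Bob is a sage.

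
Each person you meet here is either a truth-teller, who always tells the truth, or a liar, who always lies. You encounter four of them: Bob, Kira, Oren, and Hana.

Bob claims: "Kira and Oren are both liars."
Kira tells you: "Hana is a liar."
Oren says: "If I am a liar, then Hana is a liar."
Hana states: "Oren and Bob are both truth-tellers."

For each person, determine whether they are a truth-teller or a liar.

Bob: liar, Kira: truth-teller, Oren: truth-teller, Hana: liar

Consider Bob. Suppose Bob is a truth-teller.
Then no assignment of the remaining roles makes every statement match its speaker's type — contradiction.
So Bob is a liar.
With that fixed, Hana's statement is false, so Hana is a liar.
With that fixed, Kira's statement is true, so Kira is a truth-teller.
With that fixed, Oren's statement is true, so Oren is a truth-teller.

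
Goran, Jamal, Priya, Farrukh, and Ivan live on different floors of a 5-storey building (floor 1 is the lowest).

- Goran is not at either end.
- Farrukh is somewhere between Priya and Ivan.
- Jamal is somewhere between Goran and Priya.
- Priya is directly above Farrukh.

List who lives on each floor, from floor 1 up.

From clue 1: Goran is in {2,3,4}.
From clues 1–3: Priya is in {1,5}.
From clues 1–4: Ivan → floor 1, Goran → floor 2, Jamal → floor 3, Farrukh → floor 4, Priya → floor 5.

Ivan, Goran, Jamal, Farrukh, Priya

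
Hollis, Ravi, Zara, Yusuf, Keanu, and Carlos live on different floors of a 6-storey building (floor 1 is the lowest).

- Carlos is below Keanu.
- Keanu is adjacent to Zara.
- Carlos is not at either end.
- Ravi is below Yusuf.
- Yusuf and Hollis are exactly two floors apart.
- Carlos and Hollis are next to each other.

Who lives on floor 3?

Carlos

With clues 1–5, Hollis, Keanu, Ravi, and Zara are ruled out for floor 3.
With clues 1–6, Yusuf is ruled out for floor 3.
So floor 3 is Carlos.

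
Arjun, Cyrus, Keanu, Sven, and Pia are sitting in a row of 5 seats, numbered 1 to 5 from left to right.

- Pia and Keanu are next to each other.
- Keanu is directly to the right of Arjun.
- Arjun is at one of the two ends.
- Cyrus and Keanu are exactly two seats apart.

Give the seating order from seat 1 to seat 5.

From clues 1–2: Arjun is in {1,2,3}.
From clues 1–3: Arjun → seat 1, Keanu → seat 2, Pia → seat 3.
From clues 1–4: Cyrus → seat 4, Sven → seat 5.

Arjun, Keanu, Pia, Cyrus, Sven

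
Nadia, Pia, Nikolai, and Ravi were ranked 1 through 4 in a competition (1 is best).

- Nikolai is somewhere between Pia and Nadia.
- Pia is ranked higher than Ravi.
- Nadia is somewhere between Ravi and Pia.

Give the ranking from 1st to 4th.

Pia, Nikolai, Nadia, Ravi

From clue 1: Nikolai is in {2,3}.
From clues 1–2: Pia is in {1,3}.
From clues 1–3: Pia → rank 1, Nikolai → rank 2, Nadia → rank 3, Ravi → rank 4.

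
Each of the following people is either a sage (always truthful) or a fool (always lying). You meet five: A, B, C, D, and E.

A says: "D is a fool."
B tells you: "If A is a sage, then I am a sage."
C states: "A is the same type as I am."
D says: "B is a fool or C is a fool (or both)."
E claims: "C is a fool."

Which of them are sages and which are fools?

Consider A. Suppose A is a fool.
Then whichever role C has, C's statement has the wrong truth value — contradiction.
So A is a sage.
Consider B. Suppose B is a fool.
Then no assignment of the remaining roles makes every statement match its speaker's type — contradiction.
So B is a sage.
Consider C. Suppose C is a fool.
Then no assignment of the remaining roles makes every statement match its speaker's type — contradiction.
So C is a sage.
With that fixed, D's statement is false, so D is a fool.
With that fixed, E's statement is false, so E is a fool.

A: sage, B: sage, C: sage, D: fool, E: fool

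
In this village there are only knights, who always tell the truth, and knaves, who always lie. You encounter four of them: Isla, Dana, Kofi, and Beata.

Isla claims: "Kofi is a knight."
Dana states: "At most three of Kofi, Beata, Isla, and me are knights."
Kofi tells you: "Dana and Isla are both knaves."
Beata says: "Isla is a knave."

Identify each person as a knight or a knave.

Consider Isla. Suppose Isla is a knight.
Then no assignment of the remaining roles makes every statement match its speaker's type — contradiction.
So Isla is a knave.
With that fixed, Dana's statement is true, so Dana is a knight.
With that fixed, Kofi's statement is false, so Kofi is a knave.
With that fixed, Beata's statement is true, so Beata is a knight.

Isla: knave, Dana: knight, Kofi: knave, Beata: knight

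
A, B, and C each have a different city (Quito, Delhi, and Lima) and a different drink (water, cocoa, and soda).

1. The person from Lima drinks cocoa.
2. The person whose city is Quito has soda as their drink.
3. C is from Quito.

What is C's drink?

soda

With clues 1–3, cocoa and water are impossible for C's drink.
That leaves soda.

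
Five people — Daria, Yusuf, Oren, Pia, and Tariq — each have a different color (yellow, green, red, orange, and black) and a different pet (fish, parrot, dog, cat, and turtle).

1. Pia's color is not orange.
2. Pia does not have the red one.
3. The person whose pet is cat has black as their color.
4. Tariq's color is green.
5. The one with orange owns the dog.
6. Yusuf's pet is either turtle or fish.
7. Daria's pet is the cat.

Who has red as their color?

Yusuf

With clues 1–2, Pia is impossible for the one with color red.
With clues 1–4, Tariq is impossible for the one with color red.
With clues 1–7, Daria and Oren are impossible for the one with color red.
That leaves Yusuf.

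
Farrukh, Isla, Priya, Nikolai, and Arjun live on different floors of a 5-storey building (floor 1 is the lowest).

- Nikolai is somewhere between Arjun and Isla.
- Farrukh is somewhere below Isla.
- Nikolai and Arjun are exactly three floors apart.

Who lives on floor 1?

With clue 1, Nikolai is ruled out for floor 1.
With clues 1–2, Isla is ruled out for floor 1.
With clues 1–3, Farrukh and Priya are ruled out for floor 1.
So floor 1 is Arjun.

Arjun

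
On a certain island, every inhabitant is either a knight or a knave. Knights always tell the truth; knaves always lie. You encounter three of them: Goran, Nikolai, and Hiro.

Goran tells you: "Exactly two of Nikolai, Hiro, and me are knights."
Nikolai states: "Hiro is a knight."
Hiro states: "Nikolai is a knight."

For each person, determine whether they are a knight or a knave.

Goran: knave, Nikolai: knave, Hiro: knave

Consider Goran. Suppose Goran is a knight.
Then no assignment of the remaining roles makes every statement match its speaker's type — contradiction.
So Goran is a knave.
Consider Nikolai. Suppose Nikolai is a knight.
Then no assignment of the remaining roles makes every statement match its speaker's type — contradiction.
So Nikolai is a knave.
With that fixed, Hiro's statement is false, so Hiro is a knave.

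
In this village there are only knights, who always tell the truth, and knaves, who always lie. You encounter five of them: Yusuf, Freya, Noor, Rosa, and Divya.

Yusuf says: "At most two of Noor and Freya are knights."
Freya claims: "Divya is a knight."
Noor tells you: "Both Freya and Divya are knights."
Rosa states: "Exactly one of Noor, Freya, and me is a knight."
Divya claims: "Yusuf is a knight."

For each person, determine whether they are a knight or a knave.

Regardless of anyone's role, Yusuf's statement is true, so Yusuf is a knight.
With that fixed, Divya's statement is true, so Divya is a knight.
With that fixed, Freya's statement is true, so Freya is a knight.
With that fixed, Noor's statement is true, so Noor is a knight.
With that fixed, Rosa's statement is false, so Rosa is a knave.

Yusuf: knight, Freya: knight, Noor: knight, Rosa: knave, Divya: knight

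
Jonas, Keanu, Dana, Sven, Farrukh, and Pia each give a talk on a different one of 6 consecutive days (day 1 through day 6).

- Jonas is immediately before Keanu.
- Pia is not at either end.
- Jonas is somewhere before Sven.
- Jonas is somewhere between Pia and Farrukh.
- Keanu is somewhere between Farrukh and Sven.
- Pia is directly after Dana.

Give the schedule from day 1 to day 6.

Farrukh, Jonas, Keanu, Dana, Pia, Sven

From clue 1: Jonas is in {1,2,3,4,5}.
From clues 1–2: Pia is in {2,3,4,5}.
From clues 1–3: Jonas is in {1,2,3,4}.
From clues 1–4: Jonas is in {2,3}.
From clues 1–6: Farrukh → day 1, Jonas → day 2, Keanu → day 3, Dana → day 4, Pia → day 5, Sven → day 6.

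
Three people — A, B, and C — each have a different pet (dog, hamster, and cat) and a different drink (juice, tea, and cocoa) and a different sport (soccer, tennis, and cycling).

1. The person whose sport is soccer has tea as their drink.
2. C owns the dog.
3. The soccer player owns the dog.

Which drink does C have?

With clues 1–3, cocoa and juice are impossible for C's drink.
That leaves tea.

tea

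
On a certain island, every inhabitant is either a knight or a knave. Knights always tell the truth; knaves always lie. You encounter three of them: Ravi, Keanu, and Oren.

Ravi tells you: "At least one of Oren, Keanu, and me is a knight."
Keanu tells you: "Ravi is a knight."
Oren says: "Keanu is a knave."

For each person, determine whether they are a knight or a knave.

Ravi: knight, Keanu: knight, Oren: knave

Consider Ravi. Suppose Ravi is a knave.
Then no assignment of the remaining roles makes every statement match its speaker's type — contradiction.
So Ravi is a knight.
With that fixed, Keanu's statement is true, so Keanu is a knight.
With that fixed, Oren's statement is false, so Oren is a knave.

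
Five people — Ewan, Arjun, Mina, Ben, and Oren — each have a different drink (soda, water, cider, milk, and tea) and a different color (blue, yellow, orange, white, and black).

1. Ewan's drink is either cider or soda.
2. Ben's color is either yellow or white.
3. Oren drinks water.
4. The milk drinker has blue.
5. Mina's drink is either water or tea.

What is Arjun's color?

blue

With clues 1–5, black, orange, white, and yellow are impossible for Arjun's color.
That leaves blue.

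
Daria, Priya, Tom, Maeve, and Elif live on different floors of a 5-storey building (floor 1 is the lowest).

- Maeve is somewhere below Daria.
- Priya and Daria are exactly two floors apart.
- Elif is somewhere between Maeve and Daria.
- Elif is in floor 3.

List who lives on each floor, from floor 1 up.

From clue 1: Daria is in {2,3,4,5}.
From clues 1–3: Maeve is in {1,2}.
From clues 1–4: Maeve → floor 1, Priya → floor 2, Elif → floor 3, Daria → floor 4, Tom → floor 5.

Maeve, Priya, Elif, Daria, Tom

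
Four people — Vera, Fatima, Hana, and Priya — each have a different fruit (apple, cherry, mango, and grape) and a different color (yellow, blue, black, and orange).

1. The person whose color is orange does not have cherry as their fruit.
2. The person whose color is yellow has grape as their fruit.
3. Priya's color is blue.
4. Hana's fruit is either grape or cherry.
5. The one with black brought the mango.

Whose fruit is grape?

With clues 1–3, Priya is impossible for the one with fruit grape.
With clues 1–5, Fatima and Vera are impossible for the one with fruit grape.
That leaves Hana.

Hana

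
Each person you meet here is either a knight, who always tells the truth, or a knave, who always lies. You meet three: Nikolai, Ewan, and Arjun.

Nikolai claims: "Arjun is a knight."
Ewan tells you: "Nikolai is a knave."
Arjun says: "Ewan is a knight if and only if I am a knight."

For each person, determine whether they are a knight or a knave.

Nikolai: knave, Ewan: knight, Arjun: knave

Consider Nikolai. Suppose Nikolai is a knight.
Then no assignment of the remaining roles makes every statement match its speaker's type — contradiction.
So Nikolai is a knave.
With that fixed, Ewan's statement is true, so Ewan is a knight.
Consider Arjun. Suppose Arjun is a knight.
Then Nikolai's statement comes out true, contradicting Nikolai being a knave.
So Arjun is a knave.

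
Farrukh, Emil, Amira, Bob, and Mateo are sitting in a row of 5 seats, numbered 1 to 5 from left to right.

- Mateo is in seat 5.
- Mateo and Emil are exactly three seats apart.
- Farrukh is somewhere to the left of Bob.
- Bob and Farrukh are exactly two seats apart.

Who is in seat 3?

With clue 1, Mateo is ruled out for seat 3.
With clues 1–2, Emil is ruled out for seat 3.
With clues 1–4, Amira and Farrukh are ruled out for seat 3.
So seat 3 is Bob.

Bob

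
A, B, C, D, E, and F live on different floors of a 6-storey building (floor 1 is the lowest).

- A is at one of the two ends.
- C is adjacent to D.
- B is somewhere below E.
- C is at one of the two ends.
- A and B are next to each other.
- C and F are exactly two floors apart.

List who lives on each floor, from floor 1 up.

From clue 1: A is in {1,6}.
From clues 1–5: A → floor 1, B → floor 2, D → floor 5, C → floor 6.
From clues 1–6: E → floor 3, F → floor 4.

A, B, E, F, D, C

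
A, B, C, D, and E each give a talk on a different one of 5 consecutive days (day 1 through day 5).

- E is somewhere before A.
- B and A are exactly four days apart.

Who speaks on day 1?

B

With clue 1, A is ruled out for day 1.
With clues 1–2, C, D, and E are ruled out for day 1.
So day 1 is B.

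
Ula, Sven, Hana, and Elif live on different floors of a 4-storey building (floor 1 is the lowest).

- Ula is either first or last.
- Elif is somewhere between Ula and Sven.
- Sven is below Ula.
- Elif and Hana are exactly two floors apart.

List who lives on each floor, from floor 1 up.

Hana, Sven, Elif, Ula

From clue 1: Ula is in {1,4}.
From clues 1–3: Ula → floor 4.
From clues 1–4: Hana → floor 1, Sven → floor 2, Elif → floor 3.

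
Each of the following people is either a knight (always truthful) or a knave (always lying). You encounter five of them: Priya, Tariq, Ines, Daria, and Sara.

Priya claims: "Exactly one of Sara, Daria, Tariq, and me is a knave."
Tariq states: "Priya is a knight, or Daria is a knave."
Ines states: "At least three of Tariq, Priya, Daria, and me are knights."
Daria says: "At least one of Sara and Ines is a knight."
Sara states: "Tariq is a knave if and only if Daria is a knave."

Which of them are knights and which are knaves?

Consider Priya. Suppose Priya is a knight.
Then no assignment of the remaining roles makes every statement match its speaker's type — contradiction.
So Priya is a knave.
Consider Tariq. Suppose Tariq is a knave.
Then no assignment of the remaining roles makes every statement match its speaker's type — contradiction.
So Tariq is a knight.
Consider Ines. Suppose Ines is a knight.
Then no assignment of the remaining roles makes every statement match its speaker's type — contradiction.
So Ines is a knave.
Consider Daria. Suppose Daria is a knight.
Then Tariq's statement comes out false, contradicting Tariq being a knight.
So Daria is a knave.
With that fixed, Sara's statement is false, so Sara is a knave.

Priya: knave, Tariq: knight, Ines: knave, Daria: knave, Sara: knave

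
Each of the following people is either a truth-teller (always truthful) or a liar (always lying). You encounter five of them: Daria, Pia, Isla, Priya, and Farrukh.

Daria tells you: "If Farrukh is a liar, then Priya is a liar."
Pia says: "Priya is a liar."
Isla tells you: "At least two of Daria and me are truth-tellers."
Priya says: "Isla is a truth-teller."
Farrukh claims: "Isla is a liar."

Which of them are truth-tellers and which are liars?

Daria: truth-teller, Pia: truth-teller, Isla: liar, Priya: liar, Farrukh: truth-teller

Consider Daria. Suppose Daria is a liar.
Then no assignment of the remaining roles makes every statement match its speaker's type — contradiction.
So Daria is a truth-teller.
Consider Pia. Suppose Pia is a liar.
Then no assignment of the remaining roles makes every statement match its speaker's type — contradiction.
So Pia is a truth-teller.
Consider Isla. Suppose Isla is a truth-teller.
Then no assignment of the remaining roles makes every statement match its speaker's type — contradiction.
So Isla is a liar.
With that fixed, Priya's statement is false, so Priya is a liar.
With that fixed, Farrukh's statement is true, so Farrukh is a truth-teller.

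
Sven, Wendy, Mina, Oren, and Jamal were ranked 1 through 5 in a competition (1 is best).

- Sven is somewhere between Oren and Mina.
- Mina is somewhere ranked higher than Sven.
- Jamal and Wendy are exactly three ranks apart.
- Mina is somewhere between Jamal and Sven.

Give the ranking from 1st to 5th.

From clue 1: Sven is in {2,3,4}.
From clues 1–3: Sven → rank 3.
From clues 1–4: Jamal → rank 1, Mina → rank 2, Wendy → rank 4, Oren → rank 5.

Jamal, Mina, Sven, Wendy, Oren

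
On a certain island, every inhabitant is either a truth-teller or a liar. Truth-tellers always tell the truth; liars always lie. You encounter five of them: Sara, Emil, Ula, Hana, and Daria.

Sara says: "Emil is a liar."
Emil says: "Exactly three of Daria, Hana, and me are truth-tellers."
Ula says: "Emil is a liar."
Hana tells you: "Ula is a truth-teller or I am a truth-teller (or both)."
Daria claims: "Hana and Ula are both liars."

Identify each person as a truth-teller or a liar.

Sara: truth-teller, Emil: liar, Ula: truth-teller, Hana: truth-teller, Daria: liar

Consider Sara. Suppose Sara is a liar.
Then no assignment of the remaining roles makes every statement match its speaker's type — contradiction.
So Sara is a truth-teller.
Consider Emil. Suppose Emil is a truth-teller.
Then Sara's statement comes out false, contradicting Sara being a truth-teller.
So Emil is a liar.
With that fixed, Ula's statement is true, so Ula is a truth-teller.
With that fixed, Hana's statement is true, so Hana is a truth-teller.
With that fixed, Daria's statement is false, so Daria is a liar.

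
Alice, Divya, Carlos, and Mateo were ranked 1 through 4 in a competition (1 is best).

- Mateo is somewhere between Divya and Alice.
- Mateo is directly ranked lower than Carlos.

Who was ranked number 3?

Mateo

With clues 1–2, Alice, Carlos, and Divya are ruled out for rank 3.
So rank 3 is Mateo.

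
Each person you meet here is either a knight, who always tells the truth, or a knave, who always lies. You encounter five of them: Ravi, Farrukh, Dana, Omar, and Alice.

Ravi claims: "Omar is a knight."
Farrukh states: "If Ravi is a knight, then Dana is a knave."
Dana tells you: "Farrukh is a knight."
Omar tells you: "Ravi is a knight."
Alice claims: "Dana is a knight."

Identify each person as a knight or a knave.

Ravi: knave, Farrukh: knight, Dana: knight, Omar: knave, Alice: knight

Consider Ravi. Suppose Ravi is a knight.
Then no assignment of the remaining roles makes every statement match its speaker's type — contradiction.
So Ravi is a knave.
With that fixed, Farrukh's statement is true, so Farrukh is a knight.
With that fixed, Dana's statement is true, so Dana is a knight.
With that fixed, Omar's statement is false, so Omar is a knave.
With that fixed, Alice's statement is true, so Alice is a knight.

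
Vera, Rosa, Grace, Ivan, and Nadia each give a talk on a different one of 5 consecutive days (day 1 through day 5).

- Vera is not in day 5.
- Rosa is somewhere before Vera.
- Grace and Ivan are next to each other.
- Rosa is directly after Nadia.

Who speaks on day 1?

With clues 1–2, Vera is ruled out for day 1.
With clues 1–4, Grace, Ivan, and Rosa are ruled out for day 1.
So day 1 is Nadia.

Nadia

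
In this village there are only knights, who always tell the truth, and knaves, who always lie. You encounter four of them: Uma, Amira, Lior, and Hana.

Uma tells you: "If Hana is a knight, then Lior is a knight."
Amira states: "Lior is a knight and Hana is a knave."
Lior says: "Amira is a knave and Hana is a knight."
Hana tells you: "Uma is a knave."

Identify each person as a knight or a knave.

Consider Uma. Suppose Uma is a knave.
Then no assignment of the remaining roles makes every statement match its speaker's type — contradiction.
So Uma is a knight.
With that fixed, Hana's statement is false, so Hana is a knave.
With that fixed, Lior's statement is false, so Lior is a knave.
With that fixed, Amira's statement is false, so Amira is a knave.

Uma: knight, Amira: knave, Lior: knave, Hana: knave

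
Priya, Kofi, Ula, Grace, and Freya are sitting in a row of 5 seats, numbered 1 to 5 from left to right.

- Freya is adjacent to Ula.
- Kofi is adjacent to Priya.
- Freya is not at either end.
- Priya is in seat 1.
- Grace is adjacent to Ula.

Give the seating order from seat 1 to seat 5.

From clues 1–2: Grace is in {1,3,5}.
From clues 1–4: Priya → seat 1, Kofi → seat 2.
From clues 1–5: Freya → seat 3, Ula → seat 4, Grace → seat 5.

Priya, Kofi, Freya, Ula, Grace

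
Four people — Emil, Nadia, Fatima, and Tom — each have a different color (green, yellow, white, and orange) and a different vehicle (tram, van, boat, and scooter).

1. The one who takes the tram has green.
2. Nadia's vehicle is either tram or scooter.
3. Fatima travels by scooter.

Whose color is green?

With clues 1–3, Emil, Fatima, and Tom are impossible for the one with color green.
That leaves Nadia.

Nadia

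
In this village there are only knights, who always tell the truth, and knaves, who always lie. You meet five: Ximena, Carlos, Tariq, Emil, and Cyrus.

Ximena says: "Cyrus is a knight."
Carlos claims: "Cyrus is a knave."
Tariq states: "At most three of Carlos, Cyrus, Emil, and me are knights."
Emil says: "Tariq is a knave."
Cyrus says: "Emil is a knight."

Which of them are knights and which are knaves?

Ximena: knave, Carlos: knight, Tariq: knight, Emil: knave, Cyrus: knave

Consider Ximena. Suppose Ximena is a knight.
Then no assignment of the remaining roles makes every statement match its speaker's type — contradiction.
So Ximena is a knave.
Consider Carlos. Suppose Carlos is a knave.
Then no assignment of the remaining roles makes every statement match its speaker's type — contradiction.
So Carlos is a knight.
Consider Tariq. Suppose Tariq is a knave.
Then Tariq's own statement would have to be false, but it can't be — contradiction.
So Tariq is a knight.
With that fixed, Emil's statement is false, so Emil is a knave.
With that fixed, Cyrus's statement is false, so Cyrus is a knave.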